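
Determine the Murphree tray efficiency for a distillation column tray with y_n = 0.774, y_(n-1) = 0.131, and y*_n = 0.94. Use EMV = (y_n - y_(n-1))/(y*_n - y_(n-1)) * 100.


Murphree vapor efficiency: EMV = (y_n - y_(n-1)) / (y*_n - y_(n-1)) * 100
EMV = (0.774 - 0.131) / (0.94 - 0.131) * 100 = 0.643 / 0.809 * 100 = 79.48

79.48 %


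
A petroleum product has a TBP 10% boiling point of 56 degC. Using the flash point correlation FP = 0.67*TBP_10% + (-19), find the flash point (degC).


FP = 0.67 * 56 + (-19) = 18.52

18.52 degC


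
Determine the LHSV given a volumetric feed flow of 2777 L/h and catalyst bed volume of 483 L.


LHSV = volumetric feed rate / catalyst volume
= 2777 L/h / 483 L
= 5.749 h^-1

5.749 h^-1


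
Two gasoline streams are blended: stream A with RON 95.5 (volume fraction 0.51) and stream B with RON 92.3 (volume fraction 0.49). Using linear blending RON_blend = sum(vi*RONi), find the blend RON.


Linear blending: RON_blend = sum(vi * RONi)
Contribution 1: 0.51 * 95.5 = 48.705
Contribution 2: 0.49 * 92.3 = 45.227
RON_blend = 48.705 + 45.227 = 93.932

93.932


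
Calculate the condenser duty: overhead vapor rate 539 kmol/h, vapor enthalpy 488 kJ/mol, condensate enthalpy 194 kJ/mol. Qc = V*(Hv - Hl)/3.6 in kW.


Qc = 539 * (488 - 194) / 3.6 = 539 * 294 / 3.6 = 44020

44020 kW


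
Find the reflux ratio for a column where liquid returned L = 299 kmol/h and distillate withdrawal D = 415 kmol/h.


Reflux ratio definition: R = L / D (liquid returned / distillate withdrawn)
L = 299 kmol/h, D = 415 kmol/h
R = 299 / 415 = 0.7205

0.7205


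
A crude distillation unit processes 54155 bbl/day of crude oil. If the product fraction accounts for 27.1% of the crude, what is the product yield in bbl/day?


Crude throughput = 54155 bbl/day
Fraction yield = 27.1%
yield = throughput * fraction / 100
yield = 54155 * 27.1 / 100 = 14676.005

14676.005 bbl/day


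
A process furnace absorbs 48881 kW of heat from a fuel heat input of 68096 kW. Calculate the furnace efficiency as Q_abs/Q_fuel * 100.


Furnace efficiency = Q_absorbed / Q_fuel * 100
= 48881 / 68096 * 100 = 71.78

71.78 %


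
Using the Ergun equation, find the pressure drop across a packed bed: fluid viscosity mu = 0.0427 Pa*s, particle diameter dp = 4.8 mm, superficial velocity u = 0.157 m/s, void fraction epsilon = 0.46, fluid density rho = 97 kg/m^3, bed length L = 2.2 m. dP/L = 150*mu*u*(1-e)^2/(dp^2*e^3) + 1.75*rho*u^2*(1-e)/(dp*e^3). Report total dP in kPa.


dp = 4.8 mm = 0.0048 m
Viscous term = 150*0.0427*0.157*(1-0.46)^2 / (0.0048^2*0.46^3) = 130753
Inertial term = 1.75*97*0.157^2*(1-0.46) / (0.0048*0.46^3) = 4836.02
dP/L = 130753 + 4836.02 = 135589 Pa/m
dP = 135589 * 2.2 / 1000 = 298.3 kPa

298.3 kPa


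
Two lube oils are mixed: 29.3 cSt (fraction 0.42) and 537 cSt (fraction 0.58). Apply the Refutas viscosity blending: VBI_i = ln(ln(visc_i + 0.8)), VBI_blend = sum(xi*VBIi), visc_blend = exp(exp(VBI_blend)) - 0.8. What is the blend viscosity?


Refutas method: VBN_i = 14.534*ln(ln(visc_i + 0.8)) + 10.975, blended linearly by mass fraction; since VBN is linear in VBI_i = ln(ln(visc_i + 0.8)) and the fractions sum to 1, blend VBI directly: visc = exp(exp(VBI_blend)) - 0.8
VBI_1 = ln(ln(29.3 + 0.8)) = 1.22511
VBI_2 = ln(ln(537 + 0.8)) = 1.83856
VBI_blend = 0.42 * 1.22511 + 0.58 * 1.83856 = 1.58091
visc_blend = exp(exp(1.58091)) - 0.8 = 128.1

128.1 cSt


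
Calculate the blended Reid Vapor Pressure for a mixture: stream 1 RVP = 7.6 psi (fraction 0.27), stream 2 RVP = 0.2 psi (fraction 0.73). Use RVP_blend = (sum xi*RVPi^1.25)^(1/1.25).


Chevron index: RVP_blend = (sum xi*RVPi^1.25)^(1/1.25)
RVP^1.25 terms: 0.27 * 7.6^1.25 + 0.73 * 0.2^1.25 = 3.5047
RVP_blend = 3.5047^(1/1.25) = 2.727

2.727 psi


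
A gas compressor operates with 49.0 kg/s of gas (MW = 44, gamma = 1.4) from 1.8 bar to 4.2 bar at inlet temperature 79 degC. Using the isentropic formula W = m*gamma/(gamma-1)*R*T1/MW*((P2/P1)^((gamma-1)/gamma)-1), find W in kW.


Isentropic work: W = m*(gamma/(gamma-1))*(R*T1/MW)*((P2/P1)^((gamma-1)/gamma) - 1)
T1 = 79 + 273.15 = 352.15 K
Pressure ratio = 4.2 / 1.8 = 2.33333
Exponent = (1.4 - 1)/1.4 = 0.285714
(P2/P1)^exp - 1 = 2.33333^0.285714 - 1 = 0.273902
W = 49.0 * 1.4 / 0.4 * 8.314 * 352.15 / 44 * 0.273902 = 3126

3126 kW


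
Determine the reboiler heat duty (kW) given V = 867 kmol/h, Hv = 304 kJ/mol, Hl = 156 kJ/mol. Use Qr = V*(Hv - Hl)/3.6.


Qr = 867 * (304 - 156) / 3.6 = 867 * 148 / 3.6 = 35640

35640 kW


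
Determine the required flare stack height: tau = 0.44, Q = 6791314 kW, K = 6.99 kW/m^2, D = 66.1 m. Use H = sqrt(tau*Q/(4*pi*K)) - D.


tau*Q/(4*pi*K) = 0.44 * 6791314 / (4 * pi * 6.99) = 34018.8
sqrt(34018.8) = 184.442
H = 184.442 - 66.1 = 118.3

118.3 m


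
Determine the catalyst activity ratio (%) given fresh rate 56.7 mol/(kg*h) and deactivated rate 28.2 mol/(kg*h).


Activity (%) = (rate_used / rate_fresh) * 100
rate_used = 28.2, rate_fresh = 56.7
= (28.2 / 56.7) * 100
= 0.4974 * 100 = 49.74

49.74 %


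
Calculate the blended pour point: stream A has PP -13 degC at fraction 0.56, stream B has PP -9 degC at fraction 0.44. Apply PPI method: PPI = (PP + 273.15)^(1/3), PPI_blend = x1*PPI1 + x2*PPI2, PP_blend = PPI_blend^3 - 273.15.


PPI_1 = (-13 + 273.15)^(1/3) = 6.383731
PPI_2 = (-9 + 273.15)^(1/3) = 6.416283
PPI_blend = 0.56 * 6.383731 + 0.44 * 6.416283 = 6.398054
PP_blend = 6.398054^3 - 273.15 = 261.9049 - 273.15 = -11.25

-11.25 degC


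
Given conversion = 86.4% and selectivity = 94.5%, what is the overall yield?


Overall yield = conversion (%) * selectivity (%) / 100
Conversion = 86.4%, Selectivity = 94.5%
Y = 86.4 * 94.5 / 100
= 81.648 %

81.648 %


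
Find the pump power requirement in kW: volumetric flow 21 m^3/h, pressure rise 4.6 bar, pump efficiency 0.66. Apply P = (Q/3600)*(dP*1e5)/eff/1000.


Q = 21 / 3600 = 0.00583333 m^3/s
P = 0.00583333 * (4.6 * 1e5) / 0.66 / 1000 = 4.066

4.066 kW


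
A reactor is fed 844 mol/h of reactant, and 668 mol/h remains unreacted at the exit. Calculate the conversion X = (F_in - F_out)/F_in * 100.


X = (F_in - F_out) / F_in * 100
Moles reacted = 844 - 668 = 176
X = 176 / 844 * 100
= 0.2085 * 100
= 20.85 %

20.85 %


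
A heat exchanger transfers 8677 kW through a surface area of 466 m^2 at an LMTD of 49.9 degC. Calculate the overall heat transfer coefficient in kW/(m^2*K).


From Q = U*A*LMTD, U = Q / (A * LMTD)
U = 8677 / (466 * 49.9) = 8677 / 23253.4 = 0.3731

0.3731 kW/(m^2*K)


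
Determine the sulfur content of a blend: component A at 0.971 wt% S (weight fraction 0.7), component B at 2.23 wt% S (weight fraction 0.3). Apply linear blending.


Linear sulfur blending: S_blend = x1*S1 + x2*S2
Contribution 1: 0.7 * 0.971 = 0.6797 wt%
Contribution 2: 0.3 * 2.23 = 0.669 wt%
S_blend = 0.6797 + 0.669 = 1.3487

1.3487 wt%


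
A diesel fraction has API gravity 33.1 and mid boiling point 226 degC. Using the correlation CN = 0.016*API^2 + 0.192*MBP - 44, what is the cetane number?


CN = 0.016 * 33.1^2 + 0.192 * 226 - 44
CN = 17.52976 + 43.392 - 44 = 16.92176

16.92176


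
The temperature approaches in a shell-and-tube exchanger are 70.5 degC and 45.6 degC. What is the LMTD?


LMTD = (dT1 - dT2) / ln(dT1/dT2)
= (70.5 - 45.6) / ln(70.5 / 45.6) = 24.9 / 0.435705 = 57.15

57.15 degC


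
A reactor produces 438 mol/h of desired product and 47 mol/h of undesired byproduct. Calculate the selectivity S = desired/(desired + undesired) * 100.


Selectivity = desired / (desired + undesired) * 100
Total products = 438 + 47 = 485 mol/h
S = 438 / 485 * 100
= 0.9031 * 100
= 90.31 %

90.31 %


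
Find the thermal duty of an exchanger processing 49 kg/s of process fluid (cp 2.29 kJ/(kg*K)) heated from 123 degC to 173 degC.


Q = m_dot * cp * delta_T
delta_T = 173 - 123 = 50 K
Q = 49 * 2.29 * 50
= 112.21 * 50
= 5610.5 kW

5610.5 kW


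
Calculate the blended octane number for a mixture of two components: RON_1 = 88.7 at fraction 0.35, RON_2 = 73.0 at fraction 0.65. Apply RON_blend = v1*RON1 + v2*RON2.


Linear blending: RON_blend = sum(vi * RONi)
Contribution 1: 0.35 * 88.7 = 31.045
Contribution 2: 0.65 * 73.0 = 47.45
RON_blend = 31.045 + 47.45 = 78.495

78.495


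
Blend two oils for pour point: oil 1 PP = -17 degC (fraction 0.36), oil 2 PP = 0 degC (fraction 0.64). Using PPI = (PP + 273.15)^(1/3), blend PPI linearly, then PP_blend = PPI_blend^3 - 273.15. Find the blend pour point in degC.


PPI_1 = (-17 + 273.15)^(1/3) = 6.350844
PPI_2 = (0 + 273.15)^(1/3) = 6.488342
PPI_blend = 0.36 * 6.350844 + 0.64 * 6.488342 = 6.438843
PP_blend = 6.438843^3 - 273.15 = 266.9461 - 273.15 = -6.2

-6.2 degC


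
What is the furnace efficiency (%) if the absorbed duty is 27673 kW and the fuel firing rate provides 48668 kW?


Furnace efficiency = Q_absorbed / Q_fuel * 100
= 27673 / 48668 * 100 = 56.86

56.86 %


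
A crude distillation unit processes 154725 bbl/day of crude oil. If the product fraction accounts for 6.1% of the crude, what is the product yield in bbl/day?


Crude throughput = 154725 bbl/day
Fraction yield = 6.1%
yield = throughput * fraction / 100
yield = 154725 * 6.1 / 100 = 9438.225

9438.225 bbl/day


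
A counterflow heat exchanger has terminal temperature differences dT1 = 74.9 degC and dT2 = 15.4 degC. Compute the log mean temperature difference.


LMTD = (dT1 - dT2) / ln(dT1/dT2)
= (74.9 - 15.4) / ln(74.9 / 15.4) = 59.5 / 1.58179 = 37.62

37.62 degC


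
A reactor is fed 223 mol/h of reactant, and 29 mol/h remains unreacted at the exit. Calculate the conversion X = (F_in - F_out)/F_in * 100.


X = (F_in - F_out) / F_in * 100
Moles reacted = 223 - 29 = 194
X = 194 / 223 * 100
= 0.8700 * 100
= 87.00 %

87.00 %


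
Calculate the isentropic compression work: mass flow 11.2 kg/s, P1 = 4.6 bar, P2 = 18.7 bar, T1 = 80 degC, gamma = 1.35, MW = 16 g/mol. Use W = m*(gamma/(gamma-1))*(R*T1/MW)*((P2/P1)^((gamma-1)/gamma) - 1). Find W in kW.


Isentropic work: W = m*(gamma/(gamma-1))*(R*T1/MW)*((P2/P1)^((gamma-1)/gamma) - 1)
T1 = 80 + 273.15 = 353.15 K
Pressure ratio = 18.7 / 4.6 = 4.06522
Exponent = (1.35 - 1)/1.35 = 0.259259
(P2/P1)^exp - 1 = 4.06522^0.259259 - 1 = 0.438502
W = 11.2 * 1.35 / 0.35 * 8.314 * 353.15 / 16 * 0.438502 = 3476

3476 kW


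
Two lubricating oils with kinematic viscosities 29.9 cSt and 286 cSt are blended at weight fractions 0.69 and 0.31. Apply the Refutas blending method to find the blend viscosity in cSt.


Refutas method: VBN_i = 14.534*ln(ln(visc_i + 0.8)) + 10.975, blended linearly by mass fraction; since VBN is linear in VBI_i = ln(ln(visc_i + 0.8)) and the fractions sum to 1, blend VBI directly: visc = exp(exp(VBI_blend)) - 0.8
VBI_1 = ln(ln(29.9 + 0.8)) = 1.23089
VBI_2 = ln(ln(286 + 0.8)) = 1.73321
VBI_blend = 0.69 * 1.23089 + 0.31 * 1.73321 = 1.38661
visc_blend = exp(exp(1.38661)) - 0.8 = 53.87

53.87 cSt


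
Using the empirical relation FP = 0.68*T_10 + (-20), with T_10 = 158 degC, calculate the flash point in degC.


FP = 0.68 * 158 + (-20) = 87.44

87.44 degC


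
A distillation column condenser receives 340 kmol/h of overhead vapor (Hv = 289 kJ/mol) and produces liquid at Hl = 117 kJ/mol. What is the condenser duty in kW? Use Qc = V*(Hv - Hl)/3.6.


Qc = 340 * (289 - 117) / 3.6 = 340 * 172 / 3.6 = 16240

16240 kW


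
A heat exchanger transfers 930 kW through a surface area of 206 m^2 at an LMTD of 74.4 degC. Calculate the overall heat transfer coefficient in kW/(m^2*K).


From Q = U*A*LMTD, U = Q / (A * LMTD)
U = 930 / (206 * 74.4) = 930 / 15326.4 = 0.06068

0.06068 kW/(m^2*K)


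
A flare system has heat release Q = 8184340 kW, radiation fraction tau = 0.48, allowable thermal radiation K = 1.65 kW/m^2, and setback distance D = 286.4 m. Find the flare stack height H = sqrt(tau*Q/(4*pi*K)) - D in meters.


tau*Q/(4*pi*K) = 0.48 * 8184340 / (4 * pi * 1.65) = 189466
sqrt(189466) = 435.277
H = 435.277 - 286.4 = 148.9

148.9 m


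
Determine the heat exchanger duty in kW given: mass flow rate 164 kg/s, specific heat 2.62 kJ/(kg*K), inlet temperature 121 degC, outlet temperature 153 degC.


Q = m_dot * cp * delta_T
delta_T = 153 - 121 = 32 K
Q = 164 * 2.62 * 32
= 429.68 * 32
= 13749.76 kW

13749.76 kW


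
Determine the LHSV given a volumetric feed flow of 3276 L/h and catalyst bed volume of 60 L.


LHSV = volumetric feed rate / catalyst volume
= 3276 L/h / 60 L
= 54.60 h^-1

54.60 h^-1


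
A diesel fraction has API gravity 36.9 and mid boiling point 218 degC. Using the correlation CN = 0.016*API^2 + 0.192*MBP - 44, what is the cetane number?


CN = 0.016 * 36.9^2 + 0.192 * 218 - 44
CN = 21.78576 + 41.856 - 44 = 19.64176

19.64176


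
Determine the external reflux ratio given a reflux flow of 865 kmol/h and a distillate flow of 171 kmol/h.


Reflux ratio definition: R = L / D (liquid returned / distillate withdrawn)
L = 865 kmol/h, D = 171 kmol/h
R = 865 / 171 = 5.058

5.058


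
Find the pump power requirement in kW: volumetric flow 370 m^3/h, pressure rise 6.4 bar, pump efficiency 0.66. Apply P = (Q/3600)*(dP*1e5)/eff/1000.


Q = 370 / 3600 = 0.102778 m^3/s
P = 0.102778 * (6.4 * 1e5) / 0.66 / 1000 = 99.66

99.66 kW


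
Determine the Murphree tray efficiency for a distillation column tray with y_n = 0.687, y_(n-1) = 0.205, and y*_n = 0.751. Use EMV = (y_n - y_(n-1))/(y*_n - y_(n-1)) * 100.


Murphree vapor efficiency: EMV = (y_n - y_(n-1)) / (y*_n - y_(n-1)) * 100
EMV = (0.687 - 0.205) / (0.751 - 0.205) * 100 = 0.482 / 0.546 * 100 = 88.28

88.28 %


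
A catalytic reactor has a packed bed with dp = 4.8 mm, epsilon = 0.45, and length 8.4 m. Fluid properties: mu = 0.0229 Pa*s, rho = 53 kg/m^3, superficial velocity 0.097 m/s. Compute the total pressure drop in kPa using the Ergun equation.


dp = 4.8 mm = 0.0048 m
Viscous term = 150*0.0229*0.097*(1-0.45)^2 / (0.0048^2*0.45^3) = 48006.9
Inertial term = 1.75*53*0.097^2*(1-0.45) / (0.0048*0.45^3) = 1097.34
dP/L = 48006.9 + 1097.34 = 49104.2 Pa/m
dP = 49104.2 * 8.4 / 1000 = 412.5 kPa

412.5 kPa


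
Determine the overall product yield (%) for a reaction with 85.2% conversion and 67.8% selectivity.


Overall yield = conversion (%) * selectivity (%) / 100
Conversion = 85.2%, Selectivity = 67.8%
Y = 85.2 * 67.8 / 100
= 57.7656 %

57.7656 %


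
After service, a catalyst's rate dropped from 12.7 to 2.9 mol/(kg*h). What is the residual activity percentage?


Activity (%) = (rate_used / rate_fresh) * 100
rate_used = 2.9, rate_fresh = 12.7
= (2.9 / 12.7) * 100
= 0.2283 * 100 = 22.83

22.83 %


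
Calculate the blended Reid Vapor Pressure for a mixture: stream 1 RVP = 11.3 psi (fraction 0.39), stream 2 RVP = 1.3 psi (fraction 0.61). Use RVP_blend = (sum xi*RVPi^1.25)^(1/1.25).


Chevron index: RVP_blend = (sum xi*RVPi^1.25)^(1/1.25)
RVP^1.25 terms: 0.39 * 11.3^1.25 + 0.61 * 1.3^1.25 = 8.92678
RVP_blend = 8.92678^(1/1.25) = 5.762

5.762 psi


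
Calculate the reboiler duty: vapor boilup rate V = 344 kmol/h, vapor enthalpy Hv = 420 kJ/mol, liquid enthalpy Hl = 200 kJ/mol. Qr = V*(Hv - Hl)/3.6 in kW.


Qr = 344 * (420 - 200) / 3.6 = 344 * 220 / 3.6 = 21020

21020 kW


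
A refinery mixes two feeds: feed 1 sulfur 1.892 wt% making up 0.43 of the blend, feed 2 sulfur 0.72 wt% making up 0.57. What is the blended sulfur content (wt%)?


Linear sulfur blending: S_blend = x1*S1 + x2*S2
Contribution 1: 0.43 * 1.892 = 0.81356 wt%
Contribution 2: 0.57 * 0.72 = 0.4104 wt%
S_blend = 0.81356 + 0.4104 = 1.22396

1.22396 wt%


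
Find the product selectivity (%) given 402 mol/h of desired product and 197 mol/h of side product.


Selectivity = desired / (desired + undesired) * 100
Total products = 402 + 197 = 599 mol/h
S = 402 / 599 * 100
= 0.6711 * 100
= 67.11 %

67.11 %


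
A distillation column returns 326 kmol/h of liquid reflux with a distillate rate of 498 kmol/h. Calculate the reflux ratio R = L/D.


Reflux ratio definition: R = L / D (liquid returned / distillate withdrawn)
L = 326 kmol/h, D = 498 kmol/h
R = 326 / 498 = 0.6546

0.6546


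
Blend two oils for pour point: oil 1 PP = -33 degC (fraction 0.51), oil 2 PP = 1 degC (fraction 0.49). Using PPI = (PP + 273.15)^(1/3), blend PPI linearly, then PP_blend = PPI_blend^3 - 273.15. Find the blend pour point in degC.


PPI_1 = (-33 + 273.15)^(1/3) = 6.215759
PPI_2 = (1 + 273.15)^(1/3) = 6.49625
PPI_blend = 0.51 * 6.215759 + 0.49 * 6.49625 = 6.3532
PP_blend = 6.3532^3 - 273.15 = 256.4352 - 273.15 = -16.71

-16.71 degC


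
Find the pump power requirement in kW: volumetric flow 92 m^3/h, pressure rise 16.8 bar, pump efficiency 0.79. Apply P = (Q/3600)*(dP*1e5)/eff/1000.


Q = 92 / 3600 = 0.0255556 m^3/s
P = 0.0255556 * (16.8 * 1e5) / 0.79 / 1000 = 54.35

54.35 kW


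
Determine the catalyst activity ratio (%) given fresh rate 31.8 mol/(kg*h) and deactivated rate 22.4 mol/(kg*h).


Activity (%) = (rate_used / rate_fresh) * 100
rate_used = 22.4, rate_fresh = 31.8
= (22.4 / 31.8) * 100
= 0.7044 * 100 = 70.44

70.44 %


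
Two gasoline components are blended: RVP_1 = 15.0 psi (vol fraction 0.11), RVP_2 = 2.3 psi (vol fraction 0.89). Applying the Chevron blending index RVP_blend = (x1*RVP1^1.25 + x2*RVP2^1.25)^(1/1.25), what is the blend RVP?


Chevron index: RVP_blend = (sum xi*RVPi^1.25)^(1/1.25)
RVP^1.25 terms: 0.11 * 15.0^1.25 + 0.89 * 2.3^1.25 = 5.76805
RVP_blend = 5.76805^(1/1.25) = 4.063

4.063 psi


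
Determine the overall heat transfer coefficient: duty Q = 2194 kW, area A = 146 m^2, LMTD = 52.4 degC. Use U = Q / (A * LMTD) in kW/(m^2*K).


From Q = U*A*LMTD, U = Q / (A * LMTD)
U = 2194 / (146 * 52.4) = 2194 / 7650.4 = 0.2868

0.2868 kW/(m^2*K)


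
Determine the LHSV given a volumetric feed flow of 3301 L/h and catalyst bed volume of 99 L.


LHSV = volumetric feed rate / catalyst volume
= 3301 L/h / 99 L
= 33.34 h^-1

33.34 h^-1


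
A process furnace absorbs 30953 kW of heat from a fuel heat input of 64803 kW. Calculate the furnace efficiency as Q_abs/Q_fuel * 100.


Furnace efficiency = Q_absorbed / Q_fuel * 100
= 30953 / 64803 * 100 = 47.76

47.76 %


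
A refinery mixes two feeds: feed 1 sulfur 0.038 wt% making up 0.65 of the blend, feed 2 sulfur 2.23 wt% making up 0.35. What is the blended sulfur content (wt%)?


Linear sulfur blending: S_blend = x1*S1 + x2*S2
Contribution 1: 0.65 * 0.038 = 0.0247 wt%
Contribution 2: 0.35 * 2.23 = 0.7805 wt%
S_blend = 0.0247 + 0.7805 = 0.8052

0.8052 wt%


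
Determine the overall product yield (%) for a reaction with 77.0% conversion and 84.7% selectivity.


Overall yield = conversion (%) * selectivity (%) / 100
Conversion = 77.0%, Selectivity = 84.7%
Y = 77.0 * 84.7 / 100
= 65.219 %

65.219 %


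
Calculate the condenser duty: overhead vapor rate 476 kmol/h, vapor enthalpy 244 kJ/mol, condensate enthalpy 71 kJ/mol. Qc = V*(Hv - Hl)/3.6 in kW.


Qc = 476 * (244 - 71) / 3.6 = 476 * 173 / 3.6 = 22870

22870 kW


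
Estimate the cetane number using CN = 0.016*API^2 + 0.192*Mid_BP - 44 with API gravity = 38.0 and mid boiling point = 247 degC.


CN = 0.016 * 38.0^2 + 0.192 * 247 - 44
CN = 23.104 + 47.424 - 44 = 26.528

26.528


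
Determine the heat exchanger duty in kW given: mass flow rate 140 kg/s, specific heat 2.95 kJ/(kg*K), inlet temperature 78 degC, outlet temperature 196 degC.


Q = m_dot * cp * delta_T
delta_T = 196 - 78 = 118 K
Q = 140 * 2.95 * 118
= 413 * 118
= 48734 kW

48734 kW


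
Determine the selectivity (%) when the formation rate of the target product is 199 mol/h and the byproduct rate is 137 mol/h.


Selectivity = desired / (desired + undesired) * 100
Total products = 199 + 137 = 336 mol/h
S = 199 / 336 * 100
= 0.5923 * 100
= 59.23 %

59.23 %


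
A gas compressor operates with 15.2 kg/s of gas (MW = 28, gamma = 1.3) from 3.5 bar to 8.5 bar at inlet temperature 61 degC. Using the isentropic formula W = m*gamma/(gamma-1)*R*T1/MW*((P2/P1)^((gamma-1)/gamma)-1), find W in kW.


Isentropic work: W = m*(gamma/(gamma-1))*(R*T1/MW)*((P2/P1)^((gamma-1)/gamma) - 1)
T1 = 61 + 273.15 = 334.15 K
Pressure ratio = 8.5 / 3.5 = 2.42857
Exponent = (1.3 - 1)/1.3 = 0.230769
(P2/P1)^exp - 1 = 2.42857^0.230769 - 1 = 0.227233
W = 15.2 * 1.3 / 0.3 * 8.314 * 334.15 / 28 * 0.227233 = 1485

1485 kW


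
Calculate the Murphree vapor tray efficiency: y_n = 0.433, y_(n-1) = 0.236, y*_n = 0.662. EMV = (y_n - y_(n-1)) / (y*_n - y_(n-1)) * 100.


Murphree vapor efficiency: EMV = (y_n - y_(n-1)) / (y*_n - y_(n-1)) * 100
EMV = (0.433 - 0.236) / (0.662 - 0.236) * 100 = 0.197 / 0.426 * 100 = 46.24

46.24 %


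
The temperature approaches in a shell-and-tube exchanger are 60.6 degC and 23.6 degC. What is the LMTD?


LMTD = (dT1 - dT2) / ln(dT1/dT2)
= (60.6 - 23.6) / ln(60.6 / 23.6) = 37 / 0.943048 = 39.23

39.23 degC


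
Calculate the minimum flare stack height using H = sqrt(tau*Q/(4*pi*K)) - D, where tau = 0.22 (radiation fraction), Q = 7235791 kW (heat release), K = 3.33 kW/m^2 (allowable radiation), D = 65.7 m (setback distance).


tau*Q/(4*pi*K) = 0.22 * 7235791 / (4 * pi * 3.33) = 38041.2
sqrt(38041.2) = 195.042
H = 195.042 - 65.7 = 129.3

129.3 m


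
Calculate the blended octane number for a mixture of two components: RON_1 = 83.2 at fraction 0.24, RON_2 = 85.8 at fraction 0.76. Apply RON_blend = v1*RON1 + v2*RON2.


Linear blending: RON_blend = sum(vi * RONi)
Contribution 1: 0.24 * 83.2 = 19.968
Contribution 2: 0.76 * 85.8 = 65.208
RON_blend = 19.968 + 65.208 = 85.176

85.176


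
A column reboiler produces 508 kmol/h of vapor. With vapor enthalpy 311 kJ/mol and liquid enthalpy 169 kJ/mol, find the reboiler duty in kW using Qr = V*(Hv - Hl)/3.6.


Qr = 508 * (311 - 169) / 3.6 = 508 * 142 / 3.6 = 20040

20040 kW


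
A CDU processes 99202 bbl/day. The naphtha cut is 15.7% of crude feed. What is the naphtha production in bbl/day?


Crude throughput = 99202 bbl/day
Fraction yield = 15.7%
yield = throughput * fraction / 100
yield = 99202 * 15.7 / 100 = 15574.714

15574.714 bbl/day


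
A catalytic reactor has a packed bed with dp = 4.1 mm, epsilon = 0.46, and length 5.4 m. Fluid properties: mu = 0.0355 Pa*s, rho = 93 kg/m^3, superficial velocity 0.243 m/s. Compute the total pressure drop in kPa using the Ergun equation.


dp = 4.1 mm = 0.0041 m
Viscous term = 150*0.0355*0.243*(1-0.46)^2 / (0.0041^2*0.46^3) = 230607
Inertial term = 1.75*93*0.243^2*(1-0.46) / (0.0041*0.46^3) = 13003.8
dP/L = 230607 + 13003.8 = 243611 Pa/m
dP = 243611 * 5.4 / 1000 = 1315 kPa

1315 kPa


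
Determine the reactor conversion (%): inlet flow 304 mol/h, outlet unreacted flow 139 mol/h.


X = (F_in - F_out) / F_in * 100
Moles reacted = 304 - 139 = 165
X = 165 / 304 * 100
= 0.5428 * 100
= 54.28 %

54.28 %


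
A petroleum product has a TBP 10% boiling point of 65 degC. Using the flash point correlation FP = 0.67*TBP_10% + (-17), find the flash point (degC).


FP = 0.67 * 65 + (-17) = 26.55

26.55 degC


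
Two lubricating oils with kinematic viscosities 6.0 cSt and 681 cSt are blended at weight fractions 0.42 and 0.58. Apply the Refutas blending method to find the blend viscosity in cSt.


Refutas method: VBN_i = 14.534*ln(ln(visc_i + 0.8)) + 10.975, blended linearly by mass fraction; since VBN is linear in VBI_i = ln(ln(visc_i + 0.8)) and the fractions sum to 1, blend VBI directly: visc = exp(exp(VBI_blend)) - 0.8
VBI_1 = ln(ln(6.0 + 0.8)) = 0.650721
VBI_2 = ln(ln(681 + 0.8)) = 1.8756
VBI_blend = 0.42 * 0.650721 + 0.58 * 1.8756 = 1.36115
visc_blend = exp(exp(1.36115)) - 0.8 = 48.64

48.64 cSt


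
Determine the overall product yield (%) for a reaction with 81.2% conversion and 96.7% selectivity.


Overall yield = conversion (%) * selectivity (%) / 100
Conversion = 81.2%, Selectivity = 96.7%
Y = 81.2 * 96.7 / 100
= 78.5204 %

78.5204 %


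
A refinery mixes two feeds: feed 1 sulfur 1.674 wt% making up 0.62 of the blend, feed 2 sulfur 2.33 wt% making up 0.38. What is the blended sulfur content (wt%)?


Linear sulfur blending: S_blend = x1*S1 + x2*S2
Contribution 1: 0.62 * 1.674 = 1.03788 wt%
Contribution 2: 0.38 * 2.33 = 0.8854 wt%
S_blend = 1.03788 + 0.8854 = 1.92328

1.92328 wt%


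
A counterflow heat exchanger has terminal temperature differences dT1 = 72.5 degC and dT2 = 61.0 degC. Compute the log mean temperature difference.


LMTD = (dT1 - dT2) / ln(dT1/dT2)
= (72.5 - 61.0) / ln(72.5 / 61.0) = 11.5 / 0.172713 = 66.58

66.58 degC


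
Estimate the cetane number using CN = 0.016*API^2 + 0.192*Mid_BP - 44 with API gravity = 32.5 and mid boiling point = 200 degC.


CN = 0.016 * 32.5^2 + 0.192 * 200 - 44
CN = 16.9 + 38.4 - 44 = 11.3

11.3


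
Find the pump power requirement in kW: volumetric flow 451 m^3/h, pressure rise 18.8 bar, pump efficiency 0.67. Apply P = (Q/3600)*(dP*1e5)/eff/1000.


Q = 451 / 3600 = 0.125278 m^3/s
P = 0.125278 * (18.8 * 1e5) / 0.67 / 1000 = 351.5

351.5 kW


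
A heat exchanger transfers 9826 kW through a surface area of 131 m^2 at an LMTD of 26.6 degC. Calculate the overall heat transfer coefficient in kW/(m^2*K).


From Q = U*A*LMTD, U = Q / (A * LMTD)
U = 9826 / (131 * 26.6) = 9826 / 3484.6 = 2.820

2.820 kW/(m^2*K)


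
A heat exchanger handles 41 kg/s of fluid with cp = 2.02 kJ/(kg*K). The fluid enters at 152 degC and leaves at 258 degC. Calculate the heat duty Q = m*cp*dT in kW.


Q = m_dot * cp * delta_T
delta_T = 258 - 152 = 106 K
Q = 41 * 2.02 * 106
= 82.82 * 106
= 8778.92 kW

8778.92 kW


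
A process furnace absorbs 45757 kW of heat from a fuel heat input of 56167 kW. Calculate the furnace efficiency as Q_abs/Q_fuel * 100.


Furnace efficiency = Q_absorbed / Q_fuel * 100
= 45757 / 56167 * 100 = 81.47

81.47 %


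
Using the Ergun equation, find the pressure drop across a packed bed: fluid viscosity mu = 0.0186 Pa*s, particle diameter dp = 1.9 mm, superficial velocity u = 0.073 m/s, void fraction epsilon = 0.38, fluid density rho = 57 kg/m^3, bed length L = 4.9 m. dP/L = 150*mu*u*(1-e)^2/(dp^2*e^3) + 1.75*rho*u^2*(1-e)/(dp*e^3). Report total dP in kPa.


dp = 1.9 mm = 0.0019 m
Viscous term = 150*0.0186*0.073*(1-0.38)^2 / (0.0019^2*0.38^3) = 395232
Inertial term = 1.75*57*0.073^2*(1-0.38) / (0.0019*0.38^3) = 3161.16
dP/L = 395232 + 3161.16 = 398393 Pa/m
dP = 398393 * 4.9 / 1000 = 1952 kPa

1952 kPa


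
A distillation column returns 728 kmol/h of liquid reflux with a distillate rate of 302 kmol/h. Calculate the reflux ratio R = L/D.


Reflux ratio definition: R = L / D (liquid returned / distillate withdrawn)
L = 728 kmol/h, D = 302 kmol/h
R = 728 / 302 = 2.411

2.411


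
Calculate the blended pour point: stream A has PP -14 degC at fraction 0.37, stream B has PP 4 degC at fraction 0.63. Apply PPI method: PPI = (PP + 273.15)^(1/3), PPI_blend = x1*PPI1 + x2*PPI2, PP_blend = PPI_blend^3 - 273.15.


PPI_1 = (-14 + 273.15)^(1/3) = 6.375541
PPI_2 = (4 + 273.15)^(1/3) = 6.51986
PPI_blend = 0.37 * 6.375541 + 0.63 * 6.51986 = 6.466462
PP_blend = 6.466462^3 - 273.15 = 270.396 - 273.15 = -2.75

-2.75 degC


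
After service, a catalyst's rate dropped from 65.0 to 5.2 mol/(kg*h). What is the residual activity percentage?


Activity (%) = (rate_used / rate_fresh) * 100
rate_used = 5.2, rate_fresh = 65.0
= (5.2 / 65.0) * 100
= 0.08000 * 100 = 8.000

8.000 %


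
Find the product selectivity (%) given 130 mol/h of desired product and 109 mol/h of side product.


Selectivity = desired / (desired + undesired) * 100
Total products = 130 + 109 = 239 mol/h
S = 130 / 239 * 100
= 0.5439 * 100
= 54.39 %

54.39 %


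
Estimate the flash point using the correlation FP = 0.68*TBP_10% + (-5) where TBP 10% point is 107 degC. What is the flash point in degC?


FP = 0.68 * 107 + (-5) = 67.76

67.76 degC


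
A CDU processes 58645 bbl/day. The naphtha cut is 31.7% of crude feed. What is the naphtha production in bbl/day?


Crude throughput = 58645 bbl/day
Fraction yield = 31.7%
yield = throughput * fraction / 100
yield = 58645 * 31.7 / 100 = 18590.465

18590.465 bbl/day


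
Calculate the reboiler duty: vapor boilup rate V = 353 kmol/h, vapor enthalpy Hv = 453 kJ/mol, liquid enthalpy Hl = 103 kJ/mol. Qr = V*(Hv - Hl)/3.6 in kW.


Qr = 353 * (453 - 103) / 3.6 = 353 * 350 / 3.6 = 34320

34320 kW


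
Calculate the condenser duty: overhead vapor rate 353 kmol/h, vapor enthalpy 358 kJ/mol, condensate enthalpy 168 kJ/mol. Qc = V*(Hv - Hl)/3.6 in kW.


Qc = 353 * (358 - 168) / 3.6 = 353 * 190 / 3.6 = 18630

18630 kW


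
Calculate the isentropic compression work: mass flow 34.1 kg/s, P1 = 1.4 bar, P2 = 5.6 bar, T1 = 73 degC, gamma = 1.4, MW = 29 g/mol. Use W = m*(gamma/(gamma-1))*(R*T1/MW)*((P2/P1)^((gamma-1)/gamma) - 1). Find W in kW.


Isentropic work: W = m*(gamma/(gamma-1))*(R*T1/MW)*((P2/P1)^((gamma-1)/gamma) - 1)
T1 = 73 + 273.15 = 346.15 K
Pressure ratio = 5.6 / 1.4 = 4
Exponent = (1.4 - 1)/1.4 = 0.285714
(P2/P1)^exp - 1 = 4^0.285714 - 1 = 0.485994
W = 34.1 * 1.4 / 0.4 * 8.314 * 346.15 / 29 * 0.485994 = 5756

5756 kW


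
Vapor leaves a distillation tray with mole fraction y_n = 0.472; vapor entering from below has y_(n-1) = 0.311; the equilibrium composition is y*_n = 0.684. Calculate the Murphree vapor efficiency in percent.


Murphree vapor efficiency: EMV = (y_n - y_(n-1)) / (y*_n - y_(n-1)) * 100
EMV = (0.472 - 0.311) / (0.684 - 0.311) * 100 = 0.161 / 0.373 * 100 = 43.16

43.16 %


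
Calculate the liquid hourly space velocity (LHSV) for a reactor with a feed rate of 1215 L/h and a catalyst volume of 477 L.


LHSV = volumetric feed rate / catalyst volume
= 1215 L/h / 477 L
= 2.547 h^-1

2.547 h^-1


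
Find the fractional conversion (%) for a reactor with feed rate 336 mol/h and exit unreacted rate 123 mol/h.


X = (F_in - F_out) / F_in * 100
Moles reacted = 336 - 123 = 213
X = 213 / 336 * 100
= 0.6339 * 100
= 63.39 %

63.39 %


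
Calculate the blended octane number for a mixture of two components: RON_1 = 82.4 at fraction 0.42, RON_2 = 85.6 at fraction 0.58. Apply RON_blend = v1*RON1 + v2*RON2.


Linear blending: RON_blend = sum(vi * RONi)
Contribution 1: 0.42 * 82.4 = 34.608
Contribution 2: 0.58 * 85.6 = 49.648
RON_blend = 34.608 + 49.648 = 84.256

84.256


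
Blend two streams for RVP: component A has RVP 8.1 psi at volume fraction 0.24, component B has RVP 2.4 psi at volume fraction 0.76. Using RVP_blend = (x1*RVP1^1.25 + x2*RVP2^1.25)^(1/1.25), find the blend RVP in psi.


Chevron index: RVP_blend = (sum xi*RVPi^1.25)^(1/1.25)
RVP^1.25 terms: 0.24 * 8.1^1.25 + 0.76 * 2.4^1.25 = 5.54985
RVP_blend = 5.54985^(1/1.25) = 3.939

3.939 psi


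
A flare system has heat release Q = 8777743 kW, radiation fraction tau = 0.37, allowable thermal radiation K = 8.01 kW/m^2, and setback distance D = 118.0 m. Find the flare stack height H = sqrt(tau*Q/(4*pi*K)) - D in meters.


tau*Q/(4*pi*K) = 0.37 * 8777743 / (4 * pi * 8.01) = 32265.8
sqrt(32265.8) = 179.627
H = 179.627 - 118.0 = 61.63

61.63 m


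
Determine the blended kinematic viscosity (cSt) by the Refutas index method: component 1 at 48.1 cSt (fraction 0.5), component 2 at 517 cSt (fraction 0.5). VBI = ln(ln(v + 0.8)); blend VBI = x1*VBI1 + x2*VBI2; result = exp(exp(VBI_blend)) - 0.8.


Refutas method: VBN_i = 14.534*ln(ln(visc_i + 0.8)) + 10.975, blended linearly by mass fraction; since VBN is linear in VBI_i = ln(ln(visc_i + 0.8)) and the fractions sum to 1, blend VBI directly: visc = exp(exp(VBI_blend)) - 0.8
VBI_1 = ln(ln(48.1 + 0.8)) = 1.35835
VBI_2 = ln(ln(517 + 0.8)) = 1.83252
VBI_blend = 0.5 * 1.35835 + 0.5 * 1.83252 = 1.59543
visc_blend = exp(exp(1.59543)) - 0.8 = 137.6

137.6 cSt


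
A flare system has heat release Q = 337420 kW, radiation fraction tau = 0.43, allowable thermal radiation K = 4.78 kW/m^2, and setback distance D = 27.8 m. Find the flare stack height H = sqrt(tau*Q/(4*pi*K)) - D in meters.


tau*Q/(4*pi*K) = 0.43 * 337420 / (4 * pi * 4.78) = 2415.47
sqrt(2415.47) = 49.1474
H = 49.1474 - 27.8 = 21.35

21.35 m


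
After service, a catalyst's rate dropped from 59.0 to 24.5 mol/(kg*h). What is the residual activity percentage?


Activity (%) = (rate_used / rate_fresh) * 100
rate_used = 24.5, rate_fresh = 59.0
= (24.5 / 59.0) * 100
= 0.4153 * 100 = 41.53

41.53 %


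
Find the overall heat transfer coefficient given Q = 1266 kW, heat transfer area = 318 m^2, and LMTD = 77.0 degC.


From Q = U*A*LMTD, U = Q / (A * LMTD)
U = 1266 / (318 * 77.0) = 1266 / 24486 = 0.05170

0.05170 kW/(m^2*K)


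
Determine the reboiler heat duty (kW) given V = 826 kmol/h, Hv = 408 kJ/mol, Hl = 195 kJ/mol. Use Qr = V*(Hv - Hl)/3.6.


Qr = 826 * (408 - 195) / 3.6 = 826 * 213 / 3.6 = 48870

48870 kW


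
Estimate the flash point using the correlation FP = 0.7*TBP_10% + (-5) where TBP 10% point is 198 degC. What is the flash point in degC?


FP = 0.7 * 198 + (-5) = 133.6

133.6 degC


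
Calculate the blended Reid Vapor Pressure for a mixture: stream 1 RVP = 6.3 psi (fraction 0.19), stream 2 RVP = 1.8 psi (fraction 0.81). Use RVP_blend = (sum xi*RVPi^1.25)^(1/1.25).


Chevron index: RVP_blend = (sum xi*RVPi^1.25)^(1/1.25)
RVP^1.25 terms: 0.19 * 6.3^1.25 + 0.81 * 1.8^1.25 = 3.58519
RVP_blend = 3.58519^(1/1.25) = 2.777

2.777 psi


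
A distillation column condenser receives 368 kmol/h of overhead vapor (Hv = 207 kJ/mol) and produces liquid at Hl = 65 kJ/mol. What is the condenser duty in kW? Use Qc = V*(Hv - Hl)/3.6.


Qc = 368 * (207 - 65) / 3.6 = 368 * 142 / 3.6 = 14520

14520 kW


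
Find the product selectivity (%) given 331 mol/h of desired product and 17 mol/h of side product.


Selectivity = desired / (desired + undesired) * 100
Total products = 331 + 17 = 348 mol/h
S = 331 / 348 * 100
= 0.9511 * 100
= 95.11 %

95.11 %


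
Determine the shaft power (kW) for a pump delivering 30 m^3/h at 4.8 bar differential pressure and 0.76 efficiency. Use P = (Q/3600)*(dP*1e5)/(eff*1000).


Q = 30 / 3600 = 0.00833333 m^3/s
P = 0.00833333 * (4.8 * 1e5) / 0.76 / 1000 = 5.263

5.263 kW


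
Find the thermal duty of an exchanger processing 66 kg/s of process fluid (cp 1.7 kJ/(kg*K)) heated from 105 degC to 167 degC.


Q = m_dot * cp * delta_T
delta_T = 167 - 105 = 62 K
Q = 66 * 1.7 * 62
= 112.2 * 62
= 6956.4 kW

6956.4 kW


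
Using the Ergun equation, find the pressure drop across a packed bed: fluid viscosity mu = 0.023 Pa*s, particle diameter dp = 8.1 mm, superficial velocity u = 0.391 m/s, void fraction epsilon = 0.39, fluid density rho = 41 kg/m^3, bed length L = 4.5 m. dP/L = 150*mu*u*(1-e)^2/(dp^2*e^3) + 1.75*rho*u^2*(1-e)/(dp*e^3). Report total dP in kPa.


dp = 8.1 mm = 0.0081 m
Viscous term = 150*0.023*0.391*(1-0.39)^2 / (0.0081^2*0.39^3) = 128971
Inertial term = 1.75*41*0.391^2*(1-0.39) / (0.0081*0.39^3) = 13926
dP/L = 128971 + 13926 = 142897 Pa/m
dP = 142897 * 4.5 / 1000 = 643.0 kPa

643.0 kPa


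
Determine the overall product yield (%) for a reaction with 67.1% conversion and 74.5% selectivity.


Overall yield = conversion (%) * selectivity (%) / 100
Conversion = 67.1%, Selectivity = 74.5%
Y = 67.1 * 74.5 / 100
= 49.9895 %

49.9895 %


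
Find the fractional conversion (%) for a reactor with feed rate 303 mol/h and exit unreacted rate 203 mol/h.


X = (F_in - F_out) / F_in * 100
Moles reacted = 303 - 203 = 100
X = 100 / 303 * 100
= 0.3300 * 100
= 33.00 %

33.00 %


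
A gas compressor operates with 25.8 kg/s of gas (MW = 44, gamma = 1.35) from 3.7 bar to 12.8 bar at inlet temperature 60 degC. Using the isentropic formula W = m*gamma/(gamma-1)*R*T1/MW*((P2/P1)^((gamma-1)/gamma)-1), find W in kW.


Isentropic work: W = m*(gamma/(gamma-1))*(R*T1/MW)*((P2/P1)^((gamma-1)/gamma) - 1)
T1 = 60 + 273.15 = 333.15 K
Pressure ratio = 12.8 / 3.7 = 3.45946
Exponent = (1.35 - 1)/1.35 = 0.259259
(P2/P1)^exp - 1 = 3.45946^0.259259 - 1 = 0.379567
W = 25.8 * 1.35 / 0.35 * 8.314 * 333.15 / 44 * 0.379567 = 2378

2378 kW


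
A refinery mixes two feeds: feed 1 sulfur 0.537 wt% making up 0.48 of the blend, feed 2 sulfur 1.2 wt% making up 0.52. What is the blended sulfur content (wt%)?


Linear sulfur blending: S_blend = x1*S1 + x2*S2
Contribution 1: 0.48 * 0.537 = 0.25776 wt%
Contribution 2: 0.52 * 1.2 = 0.624 wt%
S_blend = 0.25776 + 0.624 = 0.88176

0.88176 wt%


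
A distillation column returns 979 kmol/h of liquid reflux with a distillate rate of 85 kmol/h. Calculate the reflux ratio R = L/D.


Reflux ratio definition: R = L / D (liquid returned / distillate withdrawn)
L = 979 kmol/h, D = 85 kmol/h
R = 979 / 85 = 11.52

11.52


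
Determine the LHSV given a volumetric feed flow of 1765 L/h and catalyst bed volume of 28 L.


LHSV = volumetric feed rate / catalyst volume
= 1765 L/h / 28 L
= 63.04 h^-1

63.04 h^-1


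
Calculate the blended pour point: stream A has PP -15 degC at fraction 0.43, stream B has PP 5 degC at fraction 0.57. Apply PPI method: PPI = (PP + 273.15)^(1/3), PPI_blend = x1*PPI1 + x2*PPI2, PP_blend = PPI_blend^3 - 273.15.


PPI_1 = (-15 + 273.15)^(1/3) = 6.36733
PPI_2 = (5 + 273.15)^(1/3) = 6.527693
PPI_blend = 0.43 * 6.36733 + 0.57 * 6.527693 = 6.458737
PP_blend = 6.458737^3 - 273.15 = 269.428 - 273.15 = -3.72

-3.72 degC


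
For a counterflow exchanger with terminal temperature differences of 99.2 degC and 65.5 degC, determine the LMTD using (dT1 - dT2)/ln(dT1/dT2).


LMTD = (dT1 - dT2) / ln(dT1/dT2)
= (99.2 - 65.5) / ln(99.2 / 65.5) = 33.7 / 0.415088 = 81.19

81.19 degC


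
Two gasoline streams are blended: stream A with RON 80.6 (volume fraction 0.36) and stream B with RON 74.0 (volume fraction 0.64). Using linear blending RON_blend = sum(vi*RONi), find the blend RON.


Linear blending: RON_blend = sum(vi * RONi)
Contribution 1: 0.36 * 80.6 = 29.016
Contribution 2: 0.64 * 74.0 = 47.36
RON_blend = 29.016 + 47.36 = 76.376

76.376


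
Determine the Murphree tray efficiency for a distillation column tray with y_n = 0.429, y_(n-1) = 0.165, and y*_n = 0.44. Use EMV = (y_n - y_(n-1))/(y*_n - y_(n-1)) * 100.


Murphree vapor efficiency: EMV = (y_n - y_(n-1)) / (y*_n - y_(n-1)) * 100
EMV = (0.429 - 0.165) / (0.44 - 0.165) * 100 = 0.264 / 0.275 * 100 = 96.00

96.00 %


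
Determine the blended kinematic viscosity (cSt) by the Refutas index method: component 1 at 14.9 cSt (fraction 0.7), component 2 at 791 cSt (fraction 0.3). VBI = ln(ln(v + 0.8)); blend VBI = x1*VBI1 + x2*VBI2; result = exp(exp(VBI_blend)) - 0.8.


Refutas method: VBN_i = 14.534*ln(ln(visc_i + 0.8)) + 10.975, blended linearly by mass fraction; since VBN is linear in VBI_i = ln(ln(visc_i + 0.8)) and the fractions sum to 1, blend VBI directly: visc = exp(exp(VBI_blend)) - 0.8
VBI_1 = ln(ln(14.9 + 0.8)) = 1.01293
VBI_2 = ln(ln(791 + 0.8)) = 1.89827
VBI_blend = 0.7 * 1.01293 + 0.3 * 1.89827 = 1.27853
visc_blend = exp(exp(1.27853)) - 0.8 = 35.48

35.48 cSt


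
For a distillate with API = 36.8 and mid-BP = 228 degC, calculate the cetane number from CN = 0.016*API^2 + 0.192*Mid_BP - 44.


CN = 0.016 * 36.8^2 + 0.192 * 228 - 44
CN = 21.66784 + 43.776 - 44 = 21.44384

21.44384


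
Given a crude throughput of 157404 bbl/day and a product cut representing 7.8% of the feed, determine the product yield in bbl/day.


Crude throughput = 157404 bbl/day
Fraction yield = 7.8%
yield = throughput * fraction / 100
yield = 157404 * 7.8 / 100 = 12277.512

12277.512 bbl/day


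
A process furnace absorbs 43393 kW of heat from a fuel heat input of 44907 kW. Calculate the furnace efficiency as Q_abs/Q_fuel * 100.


Furnace efficiency = Q_absorbed / Q_fuel * 100
= 43393 / 44907 * 100 = 96.63

96.63 %


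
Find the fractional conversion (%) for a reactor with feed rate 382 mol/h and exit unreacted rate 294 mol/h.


X = (F_in - F_out) / F_in * 100
Moles reacted = 382 - 294 = 88
X = 88 / 382 * 100
= 0.2304 * 100
= 23.04 %

23.04 %


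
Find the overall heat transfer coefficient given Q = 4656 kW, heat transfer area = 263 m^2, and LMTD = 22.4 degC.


From Q = U*A*LMTD, U = Q / (A * LMTD)
U = 4656 / (263 * 22.4) = 4656 / 5891.2 = 0.7903

0.7903 kW/(m^2*K)
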